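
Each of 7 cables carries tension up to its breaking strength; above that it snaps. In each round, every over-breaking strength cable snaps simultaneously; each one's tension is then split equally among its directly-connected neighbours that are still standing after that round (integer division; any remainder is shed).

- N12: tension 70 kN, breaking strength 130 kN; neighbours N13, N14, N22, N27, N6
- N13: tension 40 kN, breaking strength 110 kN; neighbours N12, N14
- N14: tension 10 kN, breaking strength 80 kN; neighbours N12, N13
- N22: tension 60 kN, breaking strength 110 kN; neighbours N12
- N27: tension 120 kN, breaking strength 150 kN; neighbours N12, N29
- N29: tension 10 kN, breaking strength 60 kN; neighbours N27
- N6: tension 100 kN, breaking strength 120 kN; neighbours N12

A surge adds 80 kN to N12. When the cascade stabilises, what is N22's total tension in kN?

Round 1 — N12 at 150 > 130. N12 snaps.
  N12 sheds 150 kN to N13, N14, N22, N27, N6: 30 each.
    N13: 40+30 = 70 ≤ 110
    N14: 10+30 = 40 ≤ 80
    N22: 60+30 = 90 ≤ 110
    N27: 120+30 = 150 ≤ 150
    N6: 100+30 = 130 > 120
Round 2 — N6 snaps.
  N6 sheds 130 kN: no online neighbours, lost.
No further breaks.

90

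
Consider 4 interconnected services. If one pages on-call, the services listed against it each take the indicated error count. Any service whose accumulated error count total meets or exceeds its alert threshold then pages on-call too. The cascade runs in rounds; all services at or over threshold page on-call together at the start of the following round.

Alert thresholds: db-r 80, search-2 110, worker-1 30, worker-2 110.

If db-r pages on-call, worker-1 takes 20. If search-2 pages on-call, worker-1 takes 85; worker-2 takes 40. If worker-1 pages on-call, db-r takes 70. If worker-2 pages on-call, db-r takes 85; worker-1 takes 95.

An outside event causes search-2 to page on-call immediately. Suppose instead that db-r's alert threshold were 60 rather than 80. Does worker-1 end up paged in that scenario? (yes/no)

With db-r's alert threshold at 60:
Round 1 — search-2 pages on-call (initial).
  worker-1: +85 → 85 ≥ 30
  worker-2: +40 → 40 < 110
Round 2 — worker-1 pages on-call.
  db-r: +70 → 70 ≥ 60
Round 3 — db-r pages on-call.
No further pages.

yes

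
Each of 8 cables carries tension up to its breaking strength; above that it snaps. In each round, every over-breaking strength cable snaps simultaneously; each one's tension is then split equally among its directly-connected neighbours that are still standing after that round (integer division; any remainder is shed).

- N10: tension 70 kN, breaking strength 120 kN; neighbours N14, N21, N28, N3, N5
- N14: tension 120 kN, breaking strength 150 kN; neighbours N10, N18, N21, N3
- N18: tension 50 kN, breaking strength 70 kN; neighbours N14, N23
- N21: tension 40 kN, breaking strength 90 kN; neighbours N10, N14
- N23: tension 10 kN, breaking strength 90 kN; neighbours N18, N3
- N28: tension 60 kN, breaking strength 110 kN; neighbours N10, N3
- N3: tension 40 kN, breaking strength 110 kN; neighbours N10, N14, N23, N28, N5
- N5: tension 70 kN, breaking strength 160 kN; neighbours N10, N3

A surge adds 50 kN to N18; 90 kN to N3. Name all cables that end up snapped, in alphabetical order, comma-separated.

N10, N14, N18, N21, N28, N3, N5

Round 1 — N18 at 100 > 70; N3 at 130 > 110. N18, N3 snap.
  N18 sheds 100 kN to N14, N23: 50 each.
    N14: 120+50 = 170 > 150
    N23: 10+50 = 60 ≤ 90
  N3 sheds 130 kN to N10, N14, N23, N28, N5: 26 each.
    N10: 70+26 = 96 ≤ 120
    N14: 170+26 = 196 > 150
    N23: 60+26 = 86 ≤ 90
    N28: 60+26 = 86 ≤ 110
    N5: 70+26 = 96 ≤ 160
Round 2 — N14 snaps.
  N14 sheds 196 kN to N10, N21: 98 each.
    N10: 96+98 = 194 > 120
    N21: 40+98 = 138 > 90
Round 3 — N10, N21 snap.
  N10 sheds 194 kN to N28, N5: 97 each.
    N28: 86+97 = 183 > 110
    N5: 96+97 = 193 > 160
  N21 sheds 138 kN: no online neighbours, lost.
Round 4 — N28, N5 snap.
  N28 sheds 183 kN: no online neighbours, lost.
  N5 sheds 193 kN: no online neighbours, lost.
No further breaks.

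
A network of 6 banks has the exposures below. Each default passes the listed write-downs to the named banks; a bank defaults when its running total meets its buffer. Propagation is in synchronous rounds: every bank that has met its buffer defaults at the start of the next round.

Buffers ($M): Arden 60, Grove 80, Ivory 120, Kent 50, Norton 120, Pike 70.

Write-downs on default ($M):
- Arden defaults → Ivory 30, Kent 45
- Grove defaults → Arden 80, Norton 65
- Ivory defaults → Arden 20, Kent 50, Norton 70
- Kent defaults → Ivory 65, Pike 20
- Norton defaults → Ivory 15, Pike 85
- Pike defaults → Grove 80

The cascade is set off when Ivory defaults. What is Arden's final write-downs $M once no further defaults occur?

20

Round 1 — Ivory defaults (initial).
  Arden: +20 → 20 < 60
  Kent: +50 → 50 ≥ 50
  Norton: +70 → 70 < 120
Round 2 — Kent defaults.
  Pike: +20 → 20 < 70
No further defaults.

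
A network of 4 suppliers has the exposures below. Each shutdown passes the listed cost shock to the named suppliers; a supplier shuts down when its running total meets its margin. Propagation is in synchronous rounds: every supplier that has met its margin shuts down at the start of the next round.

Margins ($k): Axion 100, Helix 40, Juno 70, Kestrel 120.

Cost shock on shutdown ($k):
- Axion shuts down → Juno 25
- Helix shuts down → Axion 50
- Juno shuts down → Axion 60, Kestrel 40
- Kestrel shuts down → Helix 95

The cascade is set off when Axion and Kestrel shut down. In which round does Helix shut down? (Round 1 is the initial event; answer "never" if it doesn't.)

2

Round 1 — Axion, Kestrel shut down (initial).
  Helix: +95 → 95 ≥ 40
  Juno: +25 → 25 < 70
Round 2 — Helix shuts down.
No further shutdowns.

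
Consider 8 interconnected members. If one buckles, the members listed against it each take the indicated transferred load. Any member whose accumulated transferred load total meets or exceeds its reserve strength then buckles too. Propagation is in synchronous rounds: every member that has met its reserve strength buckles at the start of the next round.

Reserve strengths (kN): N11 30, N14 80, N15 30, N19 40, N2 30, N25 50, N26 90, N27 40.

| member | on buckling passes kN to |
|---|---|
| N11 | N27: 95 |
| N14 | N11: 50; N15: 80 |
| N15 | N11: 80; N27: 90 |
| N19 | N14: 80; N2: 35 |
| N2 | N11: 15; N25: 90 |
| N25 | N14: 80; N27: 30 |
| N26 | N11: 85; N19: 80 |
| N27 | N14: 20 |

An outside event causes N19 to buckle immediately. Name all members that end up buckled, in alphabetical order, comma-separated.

N11, N14, N15, N19, N2, N25, N27

Round 1 — N19 buckles (initial).
  N14: +80 → 80 ≥ 80
  N2: +35 → 35 ≥ 30
Round 2 — N14, N2 buckle.
  N11: +50+15 → 65 ≥ 30
  N15: +80 → 80 ≥ 30
  N25: +90 → 90 ≥ 50
Round 3 — N11, N15, N25 buckle.
  N27: +95+90+30 → 215 ≥ 40
Round 4 — N27 buckles.
No further bucklings.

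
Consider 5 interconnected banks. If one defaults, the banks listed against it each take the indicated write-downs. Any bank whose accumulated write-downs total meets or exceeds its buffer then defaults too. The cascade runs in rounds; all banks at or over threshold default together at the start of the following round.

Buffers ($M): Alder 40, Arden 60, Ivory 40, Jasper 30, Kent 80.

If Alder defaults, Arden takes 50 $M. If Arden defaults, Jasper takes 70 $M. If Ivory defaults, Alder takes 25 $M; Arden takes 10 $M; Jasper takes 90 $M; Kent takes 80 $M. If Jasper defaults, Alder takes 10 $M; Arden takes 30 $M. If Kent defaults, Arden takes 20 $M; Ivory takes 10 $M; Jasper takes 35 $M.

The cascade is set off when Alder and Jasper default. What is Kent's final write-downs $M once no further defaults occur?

Round 1 — Alder, Jasper default (initial).
  Arden: +50+30 → 80 ≥ 60
Round 2 — Arden defaults.
No further defaults.

0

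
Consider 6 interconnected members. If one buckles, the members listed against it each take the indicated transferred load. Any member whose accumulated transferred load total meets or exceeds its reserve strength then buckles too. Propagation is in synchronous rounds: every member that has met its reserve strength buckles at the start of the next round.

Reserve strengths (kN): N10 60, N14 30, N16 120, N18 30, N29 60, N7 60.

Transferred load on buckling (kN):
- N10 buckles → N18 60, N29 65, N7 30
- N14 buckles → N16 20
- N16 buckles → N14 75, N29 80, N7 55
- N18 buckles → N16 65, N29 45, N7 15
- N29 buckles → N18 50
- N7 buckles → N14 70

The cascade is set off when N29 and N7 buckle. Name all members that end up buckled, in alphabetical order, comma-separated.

N14, N18, N29, N7

Round 1 — N29, N7 buckle (initial).
  N14: +70 → 70 ≥ 30
  N18: +50 → 50 ≥ 30
Round 2 — N14, N18 buckle.
  N16: +20+65 → 85 < 120
No further bucklings.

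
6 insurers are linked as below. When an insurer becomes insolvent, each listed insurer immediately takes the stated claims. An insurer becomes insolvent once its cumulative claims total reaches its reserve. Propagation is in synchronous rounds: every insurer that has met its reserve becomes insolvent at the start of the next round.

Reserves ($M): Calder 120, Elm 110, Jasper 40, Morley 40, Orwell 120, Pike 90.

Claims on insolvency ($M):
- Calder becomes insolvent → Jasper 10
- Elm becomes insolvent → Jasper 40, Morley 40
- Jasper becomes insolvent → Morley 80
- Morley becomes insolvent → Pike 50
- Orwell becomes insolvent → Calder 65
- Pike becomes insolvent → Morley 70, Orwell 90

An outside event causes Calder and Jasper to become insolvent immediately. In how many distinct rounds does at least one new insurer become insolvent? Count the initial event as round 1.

Round 1 — Calder, Jasper become insolvent (initial).
  Morley: +80 → 80 ≥ 40
Round 2 — Morley becomes insolvent.
  Pike: +50 → 50 < 90
No further insolvencies.

2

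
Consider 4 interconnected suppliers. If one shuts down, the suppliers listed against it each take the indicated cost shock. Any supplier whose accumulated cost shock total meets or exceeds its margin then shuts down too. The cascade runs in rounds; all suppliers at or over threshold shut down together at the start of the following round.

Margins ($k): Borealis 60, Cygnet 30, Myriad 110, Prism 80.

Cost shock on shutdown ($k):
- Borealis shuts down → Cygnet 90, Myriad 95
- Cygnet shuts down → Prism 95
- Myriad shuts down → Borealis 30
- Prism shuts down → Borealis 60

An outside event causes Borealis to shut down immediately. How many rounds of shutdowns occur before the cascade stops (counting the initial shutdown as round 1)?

3

Round 1 — Borealis shuts down (initial).
  Cygnet: +90 → 90 ≥ 30
  Myriad: +95 → 95 < 110
Round 2 — Cygnet shuts down.
  Prism: +95 → 95 ≥ 80
Round 3 — Prism shuts down.
No further shutdowns.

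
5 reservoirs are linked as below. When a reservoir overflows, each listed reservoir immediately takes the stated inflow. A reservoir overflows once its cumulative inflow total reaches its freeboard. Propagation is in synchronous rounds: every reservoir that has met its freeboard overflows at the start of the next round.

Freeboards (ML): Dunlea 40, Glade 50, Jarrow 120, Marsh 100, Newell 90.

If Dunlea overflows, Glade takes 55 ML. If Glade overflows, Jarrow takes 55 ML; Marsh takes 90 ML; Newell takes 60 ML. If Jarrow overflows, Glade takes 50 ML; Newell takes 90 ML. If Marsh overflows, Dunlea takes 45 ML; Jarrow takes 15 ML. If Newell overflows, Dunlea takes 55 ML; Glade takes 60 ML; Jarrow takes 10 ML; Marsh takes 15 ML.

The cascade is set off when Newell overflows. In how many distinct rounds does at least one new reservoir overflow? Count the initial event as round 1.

3

Round 1 — Newell overflows (initial).
  Dunlea: +55 → 55 ≥ 40
  Glade: +60 → 60 ≥ 50
  Jarrow: +10 → 10 < 120
  Marsh: +15 → 15 < 100
Round 2 — Dunlea, Glade overflow.
  Jarrow: +55 → 65 < 120
  Marsh: +90 → 105 ≥ 100
Round 3 — Marsh overflows.
  Jarrow: +15 → 80 < 120
No further overflows.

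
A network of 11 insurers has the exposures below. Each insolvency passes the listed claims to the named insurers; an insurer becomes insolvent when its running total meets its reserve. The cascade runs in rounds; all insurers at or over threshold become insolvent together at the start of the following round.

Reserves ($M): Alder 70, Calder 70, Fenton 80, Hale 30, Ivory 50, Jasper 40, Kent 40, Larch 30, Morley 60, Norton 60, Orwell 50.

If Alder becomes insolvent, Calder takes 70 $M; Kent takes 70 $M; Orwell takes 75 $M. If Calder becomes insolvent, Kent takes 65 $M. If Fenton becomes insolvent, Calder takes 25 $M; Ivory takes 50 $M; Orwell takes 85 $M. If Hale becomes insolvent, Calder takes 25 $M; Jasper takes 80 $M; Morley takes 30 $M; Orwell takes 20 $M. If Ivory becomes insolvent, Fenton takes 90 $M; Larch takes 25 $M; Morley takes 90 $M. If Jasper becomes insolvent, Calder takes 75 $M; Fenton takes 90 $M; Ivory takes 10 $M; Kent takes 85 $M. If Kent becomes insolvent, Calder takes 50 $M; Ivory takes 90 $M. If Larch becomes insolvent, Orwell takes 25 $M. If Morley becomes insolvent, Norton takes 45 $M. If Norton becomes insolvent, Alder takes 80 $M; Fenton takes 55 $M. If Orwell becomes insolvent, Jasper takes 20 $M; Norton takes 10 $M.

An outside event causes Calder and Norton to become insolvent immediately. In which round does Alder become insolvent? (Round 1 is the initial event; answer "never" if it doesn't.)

2

Round 1 — Calder, Norton become insolvent (initial).
  Alder: +80 → 80 ≥ 70
  Fenton: +55 → 55 < 80
  Kent: +65 → 65 ≥ 40
Round 2 — Alder, Kent become insolvent.
  Ivory: +90 → 90 ≥ 50
  Orwell: +75 → 75 ≥ 50
Round 3 — Ivory, Orwell become insolvent.
  Fenton: +90 → 145 ≥ 80
  Jasper: +20 → 20 < 40
  Larch: +25 → 25 < 30
  Morley: +90 → 90 ≥ 60
Round 4 — Fenton, Morley become insolvent.
No further insolvencies.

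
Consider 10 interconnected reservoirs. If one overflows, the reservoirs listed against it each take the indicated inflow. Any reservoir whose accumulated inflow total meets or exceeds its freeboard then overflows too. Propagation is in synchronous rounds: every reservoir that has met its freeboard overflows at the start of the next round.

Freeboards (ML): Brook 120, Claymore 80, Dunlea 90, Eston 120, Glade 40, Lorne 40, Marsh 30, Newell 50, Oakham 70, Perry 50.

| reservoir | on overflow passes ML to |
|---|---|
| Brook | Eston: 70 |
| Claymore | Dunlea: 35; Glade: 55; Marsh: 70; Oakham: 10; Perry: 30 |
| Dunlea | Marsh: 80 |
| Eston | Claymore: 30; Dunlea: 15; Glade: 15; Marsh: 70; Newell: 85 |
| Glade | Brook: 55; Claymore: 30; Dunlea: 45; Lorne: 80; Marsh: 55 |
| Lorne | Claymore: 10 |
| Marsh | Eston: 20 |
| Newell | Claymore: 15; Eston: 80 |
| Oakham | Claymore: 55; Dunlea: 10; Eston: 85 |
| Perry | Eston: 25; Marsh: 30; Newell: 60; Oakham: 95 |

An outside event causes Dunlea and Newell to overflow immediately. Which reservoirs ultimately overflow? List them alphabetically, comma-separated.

Round 1 — Dunlea, Newell overflow (initial).
  Claymore: +15 → 15 < 80
  Eston: +80 → 80 < 120
  Marsh: +80 → 80 ≥ 30
Round 2 — Marsh overflows.
  Eston: +20 → 100 < 120
No further overflows.

Dunlea, Marsh, Newell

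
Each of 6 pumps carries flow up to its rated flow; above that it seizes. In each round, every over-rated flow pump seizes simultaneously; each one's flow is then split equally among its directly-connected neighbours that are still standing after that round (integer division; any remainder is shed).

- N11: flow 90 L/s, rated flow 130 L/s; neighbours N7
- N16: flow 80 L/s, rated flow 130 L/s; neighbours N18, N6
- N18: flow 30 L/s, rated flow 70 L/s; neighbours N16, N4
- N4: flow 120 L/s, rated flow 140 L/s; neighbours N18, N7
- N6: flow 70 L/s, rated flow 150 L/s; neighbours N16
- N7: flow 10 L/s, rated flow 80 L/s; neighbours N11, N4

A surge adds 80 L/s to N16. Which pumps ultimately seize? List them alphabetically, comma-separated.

Round 1 — N16 at 160 > 130. N16 seizes.
  N16 sheds 160 L/s to N18, N6: 80 each.
    N18: 30+80 = 110 > 70
    N6: 70+80 = 150 ≤ 150
Round 2 — N18 seizes.
  N18 sheds 110 L/s to N4: 110 each.
    N4: 120+110 = 230 > 140
Round 3 — N4 seizes.
  N4 sheds 230 L/s to N7: 230 each.
    N7: 10+230 = 240 > 80
Round 4 — N7 seizes.
  N7 sheds 240 L/s to N11: 240 each.
    N11: 90+240 = 330 > 130
Round 5 — N11 seizes.
  N11 sheds 330 L/s: no online neighbours, lost.
No further seizures.

N11, N16, N18, N4, N7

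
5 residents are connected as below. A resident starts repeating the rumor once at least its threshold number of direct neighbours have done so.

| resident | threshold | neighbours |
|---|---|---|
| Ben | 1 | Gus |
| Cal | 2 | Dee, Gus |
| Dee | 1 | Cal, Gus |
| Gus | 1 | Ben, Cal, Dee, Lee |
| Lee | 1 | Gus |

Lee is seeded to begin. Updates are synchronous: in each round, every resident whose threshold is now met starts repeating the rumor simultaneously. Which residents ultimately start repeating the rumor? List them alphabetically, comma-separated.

Ben, Cal, Dee, Gus, Lee

Round 1 — Lee starts repeating the rumor (initial).
Round 2 — checking thresholds:
  Gus: 1 of 4 neighbours ≥ 1, starts repeating the rumor.
Round 3 — checking thresholds:
  Ben: 1 of 1 neighbours ≥ 1, starts repeating the rumor.
  Cal: 1 of 2 neighbours < 2, holds.
  Dee: 1 of 2 neighbours ≥ 1, starts repeating the rumor.
Round 4 — checking thresholds:
  Cal: 2 of 2 neighbours ≥ 2, starts repeating the rumor.
Round 5 — no new spreads; cascade stops.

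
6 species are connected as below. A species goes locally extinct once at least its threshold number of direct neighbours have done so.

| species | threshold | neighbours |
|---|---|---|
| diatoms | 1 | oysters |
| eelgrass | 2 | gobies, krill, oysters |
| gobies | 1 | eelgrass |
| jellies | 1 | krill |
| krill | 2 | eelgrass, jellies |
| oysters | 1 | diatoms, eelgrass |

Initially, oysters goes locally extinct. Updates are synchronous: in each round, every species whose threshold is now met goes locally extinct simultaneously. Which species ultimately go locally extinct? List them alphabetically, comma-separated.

diatoms, oysters

Round 1 — oysters goes locally extinct (initial).
Round 2 — checking thresholds:
  diatoms: 1 of 1 neighbours ≥ 1, goes locally extinct.
  eelgrass: 1 of 3 neighbours < 2, holds.
Round 3 — no new extinctions; cascade stops.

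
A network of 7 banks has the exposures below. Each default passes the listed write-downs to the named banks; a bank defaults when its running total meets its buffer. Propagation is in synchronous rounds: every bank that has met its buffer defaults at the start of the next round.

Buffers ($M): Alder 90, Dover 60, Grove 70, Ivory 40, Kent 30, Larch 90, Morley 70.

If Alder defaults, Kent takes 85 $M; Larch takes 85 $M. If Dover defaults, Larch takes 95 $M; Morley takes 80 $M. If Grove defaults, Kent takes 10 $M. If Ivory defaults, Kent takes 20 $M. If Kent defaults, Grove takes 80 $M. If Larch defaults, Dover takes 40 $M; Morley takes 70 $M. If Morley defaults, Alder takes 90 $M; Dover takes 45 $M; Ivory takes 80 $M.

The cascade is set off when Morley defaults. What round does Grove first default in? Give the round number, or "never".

Round 1 — Morley defaults (initial).
  Alder: +90 → 90 ≥ 90
  Dover: +45 → 45 < 60
  Ivory: +80 → 80 ≥ 40
Round 2 — Alder, Ivory default.
  Kent: +85+20 → 105 ≥ 30
  Larch: +85 → 85 < 90
Round 3 — Kent defaults.
  Grove: +80 → 80 ≥ 70
Round 4 — Grove defaults.
No further defaults.

4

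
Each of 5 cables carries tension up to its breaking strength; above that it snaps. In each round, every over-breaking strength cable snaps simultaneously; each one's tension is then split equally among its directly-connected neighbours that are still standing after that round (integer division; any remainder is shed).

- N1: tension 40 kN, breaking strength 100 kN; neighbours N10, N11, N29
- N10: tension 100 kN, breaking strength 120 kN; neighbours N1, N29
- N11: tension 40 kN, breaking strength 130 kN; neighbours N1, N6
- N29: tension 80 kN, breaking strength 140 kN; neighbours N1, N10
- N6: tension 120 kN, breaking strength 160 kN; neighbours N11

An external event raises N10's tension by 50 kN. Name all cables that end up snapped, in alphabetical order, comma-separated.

Round 1 — N10 at 150 > 120. N10 snaps.
  N10 sheds 150 kN to N1, N29: 75 each.
    N1: 40+75 = 115 > 100
    N29: 80+75 = 155 > 140
Round 2 — N1, N29 snap.
  N1 sheds 115 kN to N11: 115 each.
    N11: 40+115 = 155 > 130
  N29 sheds 155 kN: no online neighbours, lost.
Round 3 — N11 snaps.
  N11 sheds 155 kN to N6: 155 each.
    N6: 120+155 = 275 > 160
Round 4 — N6 snaps.
  N6 sheds 275 kN: no online neighbours, lost.
No further breaks.

N1, N10, N11, N29, N6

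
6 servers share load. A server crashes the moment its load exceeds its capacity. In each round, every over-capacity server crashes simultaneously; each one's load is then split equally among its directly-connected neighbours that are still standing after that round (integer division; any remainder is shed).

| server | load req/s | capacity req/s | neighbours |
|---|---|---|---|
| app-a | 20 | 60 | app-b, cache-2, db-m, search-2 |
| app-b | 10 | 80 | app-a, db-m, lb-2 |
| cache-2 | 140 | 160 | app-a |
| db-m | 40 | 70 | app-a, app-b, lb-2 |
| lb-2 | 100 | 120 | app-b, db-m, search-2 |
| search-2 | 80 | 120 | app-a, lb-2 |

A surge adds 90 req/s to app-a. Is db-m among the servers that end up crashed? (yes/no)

no

Round 1 — app-a at 110 > 60. app-a crashes.
  app-a sheds 110 req/s to app-b, cache-2, db-m, search-2: 27 each (2 lost).
    app-b: 10+27 = 37 ≤ 80
    cache-2: 140+27 = 167 > 160
    db-m: 40+27 = 67 ≤ 70
    search-2: 80+27 = 107 ≤ 120
Round 2 — cache-2 crashes.
  cache-2 sheds 167 req/s: no online neighbours, lost.
No further crashes.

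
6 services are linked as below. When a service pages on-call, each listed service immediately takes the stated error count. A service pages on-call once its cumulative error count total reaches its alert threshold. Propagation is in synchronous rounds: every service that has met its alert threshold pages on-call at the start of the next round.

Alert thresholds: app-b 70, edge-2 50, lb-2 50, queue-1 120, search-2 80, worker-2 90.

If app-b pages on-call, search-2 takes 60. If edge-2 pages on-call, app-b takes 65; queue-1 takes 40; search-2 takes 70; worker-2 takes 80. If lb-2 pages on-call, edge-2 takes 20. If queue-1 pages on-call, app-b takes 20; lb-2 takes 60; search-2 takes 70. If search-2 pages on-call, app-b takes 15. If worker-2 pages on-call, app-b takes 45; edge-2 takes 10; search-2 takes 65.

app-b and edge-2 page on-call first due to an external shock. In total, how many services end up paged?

Round 1 — app-b, edge-2 page on-call (initial).
  queue-1: +40 → 40 < 120
  search-2: +60+70 → 130 ≥ 80
  worker-2: +80 → 80 < 90
Round 2 — search-2 pages on-call.
No further pages.

3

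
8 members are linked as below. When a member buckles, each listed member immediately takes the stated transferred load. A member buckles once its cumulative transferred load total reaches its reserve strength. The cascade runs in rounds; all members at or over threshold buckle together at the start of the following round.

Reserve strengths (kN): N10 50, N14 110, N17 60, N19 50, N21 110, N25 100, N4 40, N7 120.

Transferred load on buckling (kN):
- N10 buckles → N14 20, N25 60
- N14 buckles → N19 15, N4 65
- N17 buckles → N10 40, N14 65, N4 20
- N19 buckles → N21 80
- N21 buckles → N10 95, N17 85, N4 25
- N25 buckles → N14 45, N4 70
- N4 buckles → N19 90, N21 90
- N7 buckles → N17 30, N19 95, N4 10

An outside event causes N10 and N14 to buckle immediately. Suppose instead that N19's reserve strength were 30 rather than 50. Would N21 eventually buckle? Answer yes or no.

yes

With N19's reserve strength at 30:
Round 1 — N10, N14 buckle (initial).
  N19: +15 → 15 < 30
  N25: +60 → 60 < 100
  N4: +65 → 65 ≥ 40
Round 2 — N4 buckles.
  N19: +90 → 105 ≥ 30
  N21: +90 → 90 < 110
Round 3 — N19 buckles.
  N21: +80 → 170 ≥ 110
Round 4 — N21 buckles.
  N17: +85 → 85 ≥ 60
Round 5 — N17 buckles.
No further bucklings.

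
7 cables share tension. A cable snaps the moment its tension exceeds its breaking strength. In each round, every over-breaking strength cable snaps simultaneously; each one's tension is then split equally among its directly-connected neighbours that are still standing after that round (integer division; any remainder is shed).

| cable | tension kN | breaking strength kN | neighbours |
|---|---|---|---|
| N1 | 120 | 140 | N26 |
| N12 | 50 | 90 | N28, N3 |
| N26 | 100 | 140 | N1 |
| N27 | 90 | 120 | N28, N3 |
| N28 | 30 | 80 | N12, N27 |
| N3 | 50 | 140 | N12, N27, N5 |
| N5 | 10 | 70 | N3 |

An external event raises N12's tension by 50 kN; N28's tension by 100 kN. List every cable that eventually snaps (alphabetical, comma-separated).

N12, N27, N28, N3, N5

Round 1 — N12 at 100 > 90; N28 at 130 > 80. N12, N28 snap.
  N12 sheds 100 kN to N3: 100 each.
    N3: 50+100 = 150 > 140
  N28 sheds 130 kN to N27: 130 each.
    N27: 90+130 = 220 > 120
Round 2 — N27, N3 snap.
  N27 sheds 220 kN: no online neighbours, lost.
  N3 sheds 150 kN to N5: 150 each.
    N5: 10+150 = 160 > 70
Round 3 — N5 snaps.
  N5 sheds 160 kN: no online neighbours, lost.
No further breaks.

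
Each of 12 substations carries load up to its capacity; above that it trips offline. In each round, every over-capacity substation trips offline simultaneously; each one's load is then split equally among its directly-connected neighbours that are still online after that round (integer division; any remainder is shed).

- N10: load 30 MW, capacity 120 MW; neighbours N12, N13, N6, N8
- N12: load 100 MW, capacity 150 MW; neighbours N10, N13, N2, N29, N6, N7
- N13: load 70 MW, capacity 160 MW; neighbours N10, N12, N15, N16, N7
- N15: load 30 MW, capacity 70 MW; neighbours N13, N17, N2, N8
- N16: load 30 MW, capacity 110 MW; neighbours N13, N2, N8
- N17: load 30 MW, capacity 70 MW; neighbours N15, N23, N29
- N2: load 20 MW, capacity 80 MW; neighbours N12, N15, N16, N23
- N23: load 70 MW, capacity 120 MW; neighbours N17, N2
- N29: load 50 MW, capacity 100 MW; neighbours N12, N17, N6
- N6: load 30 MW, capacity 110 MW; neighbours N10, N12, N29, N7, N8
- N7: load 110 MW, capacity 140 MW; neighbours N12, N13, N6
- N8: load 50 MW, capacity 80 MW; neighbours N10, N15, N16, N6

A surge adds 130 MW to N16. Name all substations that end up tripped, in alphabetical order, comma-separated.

N16, N8

Round 1 — N16 at 160 > 110. N16 trips offline.
  N16 sheds 160 MW to N13, N2, N8: 53 each (1 lost).
    N13: 70+53 = 123 ≤ 160
    N2: 20+53 = 73 ≤ 80
    N8: 50+53 = 103 > 80
Round 2 — N8 trips offline.
  N8 sheds 103 MW to N10, N15, N6: 34 each (1 lost).
    N10: 30+34 = 64 ≤ 120
    N15: 30+34 = 64 ≤ 70
    N6: 30+34 = 64 ≤ 110
No further trips.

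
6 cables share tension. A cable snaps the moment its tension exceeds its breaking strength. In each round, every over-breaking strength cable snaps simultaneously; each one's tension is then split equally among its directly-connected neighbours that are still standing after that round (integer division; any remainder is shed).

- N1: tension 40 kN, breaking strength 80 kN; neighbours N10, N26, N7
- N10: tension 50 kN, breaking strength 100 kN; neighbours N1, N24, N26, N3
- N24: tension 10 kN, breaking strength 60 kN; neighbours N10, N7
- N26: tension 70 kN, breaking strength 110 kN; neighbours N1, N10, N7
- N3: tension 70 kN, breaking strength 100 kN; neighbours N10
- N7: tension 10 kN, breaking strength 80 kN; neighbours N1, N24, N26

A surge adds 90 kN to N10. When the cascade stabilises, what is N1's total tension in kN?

75

Round 1 — N10 at 140 > 100. N10 snaps.
  N10 sheds 140 kN to N1, N24, N26, N3: 35 each.
    N1: 40+35 = 75 ≤ 80
    N24: 10+35 = 45 ≤ 60
    N26: 70+35 = 105 ≤ 110
    N3: 70+35 = 105 > 100
Round 2 — N3 snaps.
  N3 sheds 105 kN: no online neighbours, lost.
No further breaks.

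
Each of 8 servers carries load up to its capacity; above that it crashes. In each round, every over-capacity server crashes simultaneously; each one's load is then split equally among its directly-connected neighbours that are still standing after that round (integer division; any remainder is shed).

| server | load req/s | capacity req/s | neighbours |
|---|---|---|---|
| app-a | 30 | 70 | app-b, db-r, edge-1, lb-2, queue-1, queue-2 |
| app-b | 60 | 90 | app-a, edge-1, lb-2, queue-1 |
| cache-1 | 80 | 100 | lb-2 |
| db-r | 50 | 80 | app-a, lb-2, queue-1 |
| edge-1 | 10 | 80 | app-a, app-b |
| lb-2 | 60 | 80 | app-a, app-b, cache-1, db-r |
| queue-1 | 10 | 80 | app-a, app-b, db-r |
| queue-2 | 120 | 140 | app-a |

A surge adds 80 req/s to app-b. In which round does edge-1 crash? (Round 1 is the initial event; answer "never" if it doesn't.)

never

Round 1 — app-b at 140 > 90. app-b crashes.
  app-b sheds 140 req/s to app-a, edge-1, lb-2, queue-1: 35 each.
    app-a: 30+35 = 65 ≤ 70
    edge-1: 10+35 = 45 ≤ 80
    lb-2: 60+35 = 95 > 80
    queue-1: 10+35 = 45 ≤ 80
Round 2 — lb-2 crashes.
  lb-2 sheds 95 req/s to app-a, cache-1, db-r: 31 each (2 lost).
    app-a: 65+31 = 96 > 70
    cache-1: 80+31 = 111 > 100
    db-r: 50+31 = 81 > 80
Round 3 — app-a, cache-1, db-r crash.
  app-a sheds 96 req/s to edge-1, queue-1, queue-2: 32 each.
    edge-1: 45+32 = 77 ≤ 80
    queue-1: 45+32 = 77 ≤ 80
    queue-2: 120+32 = 152 > 140
  cache-1 sheds 111 req/s: no online neighbours, lost.
  db-r sheds 81 req/s to queue-1: 81 each.
    queue-1: 77+81 = 158 > 80
Round 4 — queue-1, queue-2 crash.
  queue-1 sheds 158 req/s: no online neighbours, lost.
  queue-2 sheds 152 req/s: no online neighbours, lost.
No further crashes.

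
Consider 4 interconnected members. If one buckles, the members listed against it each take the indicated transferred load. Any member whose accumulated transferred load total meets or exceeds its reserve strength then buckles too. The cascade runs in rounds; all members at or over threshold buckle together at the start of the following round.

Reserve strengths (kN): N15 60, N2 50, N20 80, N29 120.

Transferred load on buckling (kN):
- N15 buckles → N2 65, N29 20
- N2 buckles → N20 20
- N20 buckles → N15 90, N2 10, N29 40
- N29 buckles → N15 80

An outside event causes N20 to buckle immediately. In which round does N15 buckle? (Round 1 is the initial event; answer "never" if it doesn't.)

Round 1 — N20 buckles (initial).
  N15: +90 → 90 ≥ 60
  N2: +10 → 10 < 50
  N29: +40 → 40 < 120
Round 2 — N15 buckles.
  N2: +65 → 75 ≥ 50
  N29: +20 → 60 < 120
Round 3 — N2 buckles.
No further bucklings.

2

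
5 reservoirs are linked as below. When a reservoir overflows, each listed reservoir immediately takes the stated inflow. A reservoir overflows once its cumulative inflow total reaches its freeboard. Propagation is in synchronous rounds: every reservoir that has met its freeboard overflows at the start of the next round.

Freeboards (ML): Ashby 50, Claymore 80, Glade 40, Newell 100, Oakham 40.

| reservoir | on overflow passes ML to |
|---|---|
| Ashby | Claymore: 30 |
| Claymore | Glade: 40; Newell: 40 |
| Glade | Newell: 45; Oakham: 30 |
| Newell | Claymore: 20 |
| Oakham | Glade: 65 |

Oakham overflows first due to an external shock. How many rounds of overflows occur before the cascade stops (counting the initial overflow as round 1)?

Round 1 — Oakham overflows (initial).
  Glade: +65 → 65 ≥ 40
Round 2 — Glade overflows.
  Newell: +45 → 45 < 100
No further overflows.

2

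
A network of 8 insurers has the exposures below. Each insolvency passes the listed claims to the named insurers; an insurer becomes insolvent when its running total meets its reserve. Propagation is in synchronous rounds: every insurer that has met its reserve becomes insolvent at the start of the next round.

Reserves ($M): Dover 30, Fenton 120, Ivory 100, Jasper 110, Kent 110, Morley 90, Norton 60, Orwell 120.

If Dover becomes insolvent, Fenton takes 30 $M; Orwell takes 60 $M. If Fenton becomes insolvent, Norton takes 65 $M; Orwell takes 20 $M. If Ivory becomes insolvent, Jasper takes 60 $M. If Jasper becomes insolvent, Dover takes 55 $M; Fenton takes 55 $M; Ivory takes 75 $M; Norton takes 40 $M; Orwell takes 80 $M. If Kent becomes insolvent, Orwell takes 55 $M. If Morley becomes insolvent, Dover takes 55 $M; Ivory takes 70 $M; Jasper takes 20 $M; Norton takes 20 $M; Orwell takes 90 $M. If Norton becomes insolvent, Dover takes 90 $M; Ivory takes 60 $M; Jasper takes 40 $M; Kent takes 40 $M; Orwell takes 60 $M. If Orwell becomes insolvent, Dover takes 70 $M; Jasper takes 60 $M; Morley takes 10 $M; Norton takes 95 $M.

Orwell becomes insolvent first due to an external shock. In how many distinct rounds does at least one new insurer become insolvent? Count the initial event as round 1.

2

Round 1 — Orwell becomes insolvent (initial).
  Dover: +70 → 70 ≥ 30
  Jasper: +60 → 60 < 110
  Morley: +10 → 10 < 90
  Norton: +95 → 95 ≥ 60
Round 2 — Dover, Norton become insolvent.
  Fenton: +30 → 30 < 120
  Ivory: +60 → 60 < 100
  Jasper: +40 → 100 < 110
  Kent: +40 → 40 < 110
No further insolvencies.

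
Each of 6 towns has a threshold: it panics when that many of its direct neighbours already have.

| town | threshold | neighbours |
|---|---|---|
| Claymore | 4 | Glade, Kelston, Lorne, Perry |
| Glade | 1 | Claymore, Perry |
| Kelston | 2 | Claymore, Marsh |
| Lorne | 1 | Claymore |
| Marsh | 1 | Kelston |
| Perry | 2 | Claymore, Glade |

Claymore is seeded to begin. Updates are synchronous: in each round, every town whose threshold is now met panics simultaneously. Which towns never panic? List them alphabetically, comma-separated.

Kelston, Marsh

Round 1 — Claymore panics (initial).
Round 2 — checking thresholds:
  Glade: 1 of 2 neighbours ≥ 1, panics.
  Kelston: 1 of 2 neighbours < 2, below threshold.
  Lorne: 1 of 1 neighbours ≥ 1, panics.
  Perry: 1 of 2 neighbours < 2, below threshold.
Round 3 — checking thresholds:
  Kelston: 1 of 2 neighbours < 2, below threshold.
  Perry: 2 of 2 neighbours ≥ 2, panics.
Round 4 — no new panics; cascade stops.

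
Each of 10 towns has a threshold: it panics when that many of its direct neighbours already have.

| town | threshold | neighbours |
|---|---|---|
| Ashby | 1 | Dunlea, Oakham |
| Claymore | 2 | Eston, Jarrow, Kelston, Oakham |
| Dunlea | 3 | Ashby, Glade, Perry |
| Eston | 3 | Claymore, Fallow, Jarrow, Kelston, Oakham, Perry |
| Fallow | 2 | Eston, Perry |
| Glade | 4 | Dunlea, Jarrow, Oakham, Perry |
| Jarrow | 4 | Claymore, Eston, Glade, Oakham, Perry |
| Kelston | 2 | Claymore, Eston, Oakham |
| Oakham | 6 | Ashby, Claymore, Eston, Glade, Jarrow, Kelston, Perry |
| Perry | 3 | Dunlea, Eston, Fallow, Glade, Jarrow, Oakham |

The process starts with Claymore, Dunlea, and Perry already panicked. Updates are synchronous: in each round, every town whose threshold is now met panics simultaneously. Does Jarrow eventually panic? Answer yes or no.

Round 1 — Claymore, Dunlea, Perry panic (initial).
Round 2 — checking thresholds:
  Ashby: 1 of 2 neighbours ≥ 1, panics.
  Eston: 2 of 6 neighbours < 3, not yet.
  Fallow: 1 of 2 neighbours < 2, not yet.
  Glade: 2 of 4 neighbours < 4, not yet.
  Jarrow: 2 of 5 neighbours < 4, not yet.
  Kelston: 1 of 3 neighbours < 2, not yet.
  Oakham: 2 of 7 neighbours < 6, not yet.
Round 3 — no new panics; cascade stops.

no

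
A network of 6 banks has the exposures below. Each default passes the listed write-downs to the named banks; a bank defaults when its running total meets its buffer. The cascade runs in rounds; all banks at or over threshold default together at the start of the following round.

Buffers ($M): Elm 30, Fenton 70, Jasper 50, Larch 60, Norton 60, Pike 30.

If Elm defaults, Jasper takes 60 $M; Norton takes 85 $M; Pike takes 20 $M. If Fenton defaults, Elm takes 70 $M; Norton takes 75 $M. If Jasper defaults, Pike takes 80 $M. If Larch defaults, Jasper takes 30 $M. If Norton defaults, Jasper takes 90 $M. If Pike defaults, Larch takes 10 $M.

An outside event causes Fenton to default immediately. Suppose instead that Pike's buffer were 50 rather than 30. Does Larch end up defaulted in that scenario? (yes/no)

With Pike's buffer at 50:
Round 1 — Fenton defaults (initial).
  Elm: +70 → 70 ≥ 30
  Norton: +75 → 75 ≥ 60
Round 2 — Elm, Norton default.
  Jasper: +60+90 → 150 ≥ 50
  Pike: +20 → 20 < 50
Round 3 — Jasper defaults.
  Pike: +80 → 100 ≥ 50
Round 4 — Pike defaults.
  Larch: +10 → 10 < 60
No further defaults.

no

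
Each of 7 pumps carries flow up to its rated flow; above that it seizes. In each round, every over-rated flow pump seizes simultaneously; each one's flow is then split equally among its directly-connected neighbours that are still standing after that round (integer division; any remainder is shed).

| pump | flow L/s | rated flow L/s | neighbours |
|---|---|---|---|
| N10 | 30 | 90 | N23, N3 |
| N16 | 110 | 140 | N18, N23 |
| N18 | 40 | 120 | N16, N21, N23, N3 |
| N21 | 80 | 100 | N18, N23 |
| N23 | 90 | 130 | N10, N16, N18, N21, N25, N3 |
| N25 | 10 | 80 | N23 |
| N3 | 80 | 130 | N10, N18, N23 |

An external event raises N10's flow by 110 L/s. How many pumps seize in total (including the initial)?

Round 1 — N10 at 140 > 90. N10 seizes.
  N10 sheds 140 L/s to N23, N3: 70 each.
    N23: 90+70 = 160 > 130
    N3: 80+70 = 150 > 130
Round 2 — N23, N3 seize.
  N23 sheds 160 L/s to N16, N18, N21, N25: 40 each.
    N16: 110+40 = 150 > 140
    N18: 40+40 = 80 ≤ 120
    N21: 80+40 = 120 > 100
    N25: 10+40 = 50 ≤ 80
  N3 sheds 150 L/s to N18: 150 each.
    N18: 80+150 = 230 > 120
Round 3 — N16, N18, N21 seize.
  N16 sheds 150 L/s: no online neighbours, lost.
  N18 sheds 230 L/s: no online neighbours, lost.
  N21 sheds 120 L/s: no online neighbours, lost.
No further seizures.

6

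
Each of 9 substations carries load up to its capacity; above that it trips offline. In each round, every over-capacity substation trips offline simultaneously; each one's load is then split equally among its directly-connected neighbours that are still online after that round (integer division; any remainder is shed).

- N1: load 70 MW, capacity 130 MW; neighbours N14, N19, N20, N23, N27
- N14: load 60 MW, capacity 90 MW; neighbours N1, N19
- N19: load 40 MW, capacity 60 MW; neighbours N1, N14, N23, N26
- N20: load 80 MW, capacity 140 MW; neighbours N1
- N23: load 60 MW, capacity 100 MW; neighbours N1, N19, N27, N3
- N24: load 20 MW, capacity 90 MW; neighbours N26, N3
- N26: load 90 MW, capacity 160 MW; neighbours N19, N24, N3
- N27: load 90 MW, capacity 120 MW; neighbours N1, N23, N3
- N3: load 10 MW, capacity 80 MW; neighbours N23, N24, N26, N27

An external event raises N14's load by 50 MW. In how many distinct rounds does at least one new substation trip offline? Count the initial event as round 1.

Round 1 — N14 at 110 > 90. N14 trips offline.
  N14 sheds 110 MW to N1, N19: 55 each.
    N1: 70+55 = 125 ≤ 130
    N19: 40+55 = 95 > 60
Round 2 — N19 trips offline.
  N19 sheds 95 MW to N1, N23, N26: 31 each (2 lost).
    N1: 125+31 = 156 > 130
    N23: 60+31 = 91 ≤ 100
    N26: 90+31 = 121 ≤ 160
Round 3 — N1 trips offline.
  N1 sheds 156 MW to N20, N23, N27: 52 each.
    N20: 80+52 = 132 ≤ 140
    N23: 91+52 = 143 > 100
    N27: 90+52 = 142 > 120
Round 4 — N23, N27 trip offline.
  N23 sheds 143 MW to N3: 143 each.
    N3: 10+143 = 153 > 80
  N27 sheds 142 MW to N3: 142 each.
    N3: 153+142 = 295 > 80
Round 5 — N3 trips offline.
  N3 sheds 295 MW to N24, N26: 147 each (1 lost).
    N24: 20+147 = 167 > 90
    N26: 121+147 = 268 > 160
Round 6 — N24, N26 trip offline.
  N24 sheds 167 MW: no online neighbours, lost.
  N26 sheds 268 MW: no online neighbours, lost.
No further trips.

6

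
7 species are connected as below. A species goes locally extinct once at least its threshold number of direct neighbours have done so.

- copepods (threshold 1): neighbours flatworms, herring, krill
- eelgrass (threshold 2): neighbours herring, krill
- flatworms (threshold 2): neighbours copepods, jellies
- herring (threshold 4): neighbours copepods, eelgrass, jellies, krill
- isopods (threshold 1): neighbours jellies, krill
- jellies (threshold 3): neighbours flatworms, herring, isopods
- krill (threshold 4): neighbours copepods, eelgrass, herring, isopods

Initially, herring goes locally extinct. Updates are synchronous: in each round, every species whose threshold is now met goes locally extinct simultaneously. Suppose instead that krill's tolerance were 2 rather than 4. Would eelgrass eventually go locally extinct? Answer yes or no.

yes

With krill's tolerance at 2:
Round 1 — herring goes locally extinct (initial).
Round 2 — checking thresholds:
  copepods: 1 of 3 neighbours ≥ 1, goes locally extinct.
  eelgrass: 1 of 2 neighbours < 2, holds.
  jellies: 1 of 3 neighbours < 3, holds.
  krill: 1 of 4 neighbours < 2, holds.
Round 3 — checking thresholds:
  eelgrass: 1 of 2 neighbours < 2, holds.
  flatworms: 1 of 2 neighbours < 2, holds.
  jellies: 1 of 3 neighbours < 3, holds.
  krill: 2 of 4 neighbours ≥ 2, goes locally extinct.
Round 4 — checking thresholds:
  eelgrass: 2 of 2 neighbours ≥ 2, goes locally extinct.
  flatworms: 1 of 2 neighbours < 2, holds.
  isopods: 1 of 2 neighbours ≥ 1, goes locally extinct.
  jellies: 1 of 3 neighbours < 3, holds.
Round 5 — no new extinctions; cascade stops.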